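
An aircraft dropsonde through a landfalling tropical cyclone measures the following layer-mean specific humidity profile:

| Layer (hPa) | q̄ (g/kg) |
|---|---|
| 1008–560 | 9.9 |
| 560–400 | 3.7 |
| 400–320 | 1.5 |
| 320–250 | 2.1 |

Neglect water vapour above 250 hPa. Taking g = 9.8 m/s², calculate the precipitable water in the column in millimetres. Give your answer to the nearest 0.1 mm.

PW ≈ 54.0 mm

Precipitable water is the column-integrated vapour mass per unit area: PW = (1/g) Σ q̄ Δp, with q in kg/kg and Δp in Pa (1 kg/m² of water = 1 mm).
Layer 1008–560 hPa: Δp = 448 hPa = 44800 Pa, q̄ = 0.0099 kg/kg → 0.0099 × 44800 / 9.8 = 45.26 mm
Layer 560–400 hPa: Δp = 160 hPa = 16000 Pa, q̄ = 0.0037 kg/kg → 0.0037 × 16000 / 9.8 = 6.04 mm
Layer 400–320 hPa: Δp = 80 hPa = 8000 Pa, q̄ = 0.0015 kg/kg → 0.0015 × 8000 / 9.8 = 1.22 mm
Layer 320–250 hPa: Δp = 70 hPa = 7000 Pa, q̄ = 0.0021 kg/kg → 0.0021 × 7000 / 9.8 = 1.50 mm
PW = 45.26 + 6.04 + 1.22 + 1.50 = 54.02 ≈ 54.0 mm.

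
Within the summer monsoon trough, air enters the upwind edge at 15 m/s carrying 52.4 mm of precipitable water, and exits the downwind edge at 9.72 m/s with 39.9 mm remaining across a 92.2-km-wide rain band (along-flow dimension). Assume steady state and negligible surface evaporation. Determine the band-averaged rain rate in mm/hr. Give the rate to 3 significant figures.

Column moisture flux per unit crosswind length is F = V × PW.
Inflow: F_in = 15 × 52.4 = 786 mm·m/s
Outflow: F_out = 9.72 × 39.9 = 387.828 mm·m/s
Steady-state rate R = (F_in − F_out)/L = (786 − 387.828) / 92200 m = 4.319e-03 mm/s.
R = 4.319e-03 × 3600 = 15.5 mm/hr.

R ≈ 15.5 mm/hr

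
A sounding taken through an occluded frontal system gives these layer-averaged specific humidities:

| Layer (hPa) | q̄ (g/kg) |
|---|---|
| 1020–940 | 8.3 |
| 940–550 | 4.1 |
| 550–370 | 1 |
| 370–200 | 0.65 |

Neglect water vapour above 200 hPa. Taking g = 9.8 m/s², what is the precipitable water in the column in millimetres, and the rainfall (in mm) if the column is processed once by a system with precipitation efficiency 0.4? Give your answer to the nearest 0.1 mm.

PW ≈ 26.1 mm; rainfall ≈ 10.4 mm

Precipitable water is the column-integrated vapour mass per unit area: PW = (1/g) Σ q̄ Δp, with q in kg/kg and Δp in Pa (1 kg/m² of water = 1 mm).
Layer 1020–940 hPa: Δp = 80 hPa = 8000 Pa, q̄ = 0.0083 kg/kg → 0.0083 × 8000 / 9.8 = 6.78 mm
Layer 940–550 hPa: Δp = 390 hPa = 39000 Pa, q̄ = 0.0041 kg/kg → 0.0041 × 39000 / 9.8 = 16.32 mm
Layer 550–370 hPa: Δp = 180 hPa = 18000 Pa, q̄ = 0.001 kg/kg → 0.001 × 18000 / 9.8 = 1.84 mm
Layer 370–200 hPa: Δp = 170 hPa = 17000 Pa, q̄ = 0.00065 kg/kg → 0.00065 × 17000 / 9.8 = 1.13 mm
PW = 6.78 + 16.32 + 1.84 + 1.13 = 26.07 ≈ 26.1 mm.
Rainfall = ε × PW = 0.4 × 26.1 = 10.4 mm.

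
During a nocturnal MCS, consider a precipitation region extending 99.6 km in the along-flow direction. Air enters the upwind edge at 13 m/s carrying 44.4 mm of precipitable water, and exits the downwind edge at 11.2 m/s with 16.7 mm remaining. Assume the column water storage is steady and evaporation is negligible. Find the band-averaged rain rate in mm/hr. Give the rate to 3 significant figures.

Column moisture flux per unit crosswind length is F = V × PW.
Inflow: F_in = 13 × 44.4 = 577.2 mm·m/s
Outflow: F_out = 11.2 × 16.7 = 187.04 mm·m/s
Steady-state rate R = (F_in − F_out)/L = (577.2 − 187.04) / 99600 m = 3.917e-03 mm/s.
R = 3.917e-03 × 3600 = 14.1 mm/hr.

R ≈ 14.1 mm/hr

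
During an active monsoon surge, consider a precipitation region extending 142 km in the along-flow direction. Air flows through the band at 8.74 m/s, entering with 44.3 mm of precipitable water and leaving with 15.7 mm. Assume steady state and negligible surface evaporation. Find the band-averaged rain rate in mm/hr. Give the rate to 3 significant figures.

Column moisture flux per unit crosswind length is F = V × PW.
Inflow: F_in = 8.74 × 44.3 = 387.182 mm·m/s
Outflow: F_out = 8.74 × 15.7 = 137.218 mm·m/s
Steady-state rate R = (F_in − F_out)/L = (387.182 − 137.218) / 142000 m = 1.760e-03 mm/s.
R = 1.760e-03 × 3600 = 6.34 mm/hr.

R ≈ 6.34 mm/hr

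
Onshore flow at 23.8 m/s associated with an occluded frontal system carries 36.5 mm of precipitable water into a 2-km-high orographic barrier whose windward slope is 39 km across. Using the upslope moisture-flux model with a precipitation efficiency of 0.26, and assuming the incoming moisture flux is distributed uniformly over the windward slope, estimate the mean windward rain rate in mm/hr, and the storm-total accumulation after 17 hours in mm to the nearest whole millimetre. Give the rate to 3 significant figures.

R ≈ 20.8 mm/hr; total ≈ 354 mm

Incoming column moisture flux per unit ridge length: F = V × PW = 23.8 × 36.5 = 868.7 mm·m/s.
Spread over the 39 km slope with efficiency ε = 0.26: R = ε·F/W = 0.26 × 868.7 / 39000 m = 5.791e-03 mm/s.
R = 5.791e-03 × 3600 = 20.8 mm/hr.
Over 17 h: total = 20.8 × 17 = 353.6 ≈ 354 mm.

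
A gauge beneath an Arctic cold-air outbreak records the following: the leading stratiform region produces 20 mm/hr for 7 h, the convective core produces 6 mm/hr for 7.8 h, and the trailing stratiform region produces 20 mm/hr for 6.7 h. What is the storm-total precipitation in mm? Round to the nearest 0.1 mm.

Total = Σ Rᵢ Δtᵢ = 20 × 7 + 6 × 7.8 + 20 × 6.7
      = 140 + 46.8 + 134 = 320.8 mm.

total ≈ 320.8 mm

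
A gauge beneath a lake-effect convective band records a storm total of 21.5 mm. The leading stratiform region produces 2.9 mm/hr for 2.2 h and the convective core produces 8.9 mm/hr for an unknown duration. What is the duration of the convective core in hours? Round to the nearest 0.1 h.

Known phases: 2.9 × 2.2 = 6.38 mm.
Remaining depth = 21.5 − 6.38 = 15.12 mm.
Duration = 15.12 / 8.9 = 1.7 h.

duration ≈ 1.7 h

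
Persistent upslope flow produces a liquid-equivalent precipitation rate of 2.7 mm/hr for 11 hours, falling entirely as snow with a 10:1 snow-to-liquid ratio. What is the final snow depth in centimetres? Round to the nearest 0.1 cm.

snow depth ≈ 29.7 cm

Liquid-equivalent depth = 2.7 × 11 = 29.7 mm.
Snow depth = 29.7 mm × 10 = 297 mm = 29.7 cm.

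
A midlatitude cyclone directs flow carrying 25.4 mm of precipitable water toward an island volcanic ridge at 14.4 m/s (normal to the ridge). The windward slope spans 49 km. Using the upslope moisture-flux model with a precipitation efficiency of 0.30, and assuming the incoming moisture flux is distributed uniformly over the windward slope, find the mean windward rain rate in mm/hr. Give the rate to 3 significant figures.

R ≈ 8.06 mm/hr

Incoming column moisture flux per unit ridge length: F = V × PW = 14.4 × 25.4 = 365.76 mm·m/s.
Spread over the 49 km slope with efficiency ε = 0.30: R = ε·F/W = 0.30 × 365.76 / 49000 m = 2.239e-03 mm/s.
R = 2.239e-03 × 3600 = 8.06 mm/hr.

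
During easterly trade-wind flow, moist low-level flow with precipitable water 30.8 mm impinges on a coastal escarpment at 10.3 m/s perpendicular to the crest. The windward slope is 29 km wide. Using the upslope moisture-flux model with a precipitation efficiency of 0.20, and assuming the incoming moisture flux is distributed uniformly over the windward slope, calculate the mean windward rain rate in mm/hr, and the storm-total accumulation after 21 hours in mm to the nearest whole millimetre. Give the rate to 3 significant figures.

R ≈ 7.88 mm/hr; total ≈ 165 mm

Incoming column moisture flux per unit ridge length: F = V × PW = 10.3 × 30.8 = 317.24 mm·m/s.
Spread over the 29 km slope with efficiency ε = 0.20: R = ε·F/W = 0.20 × 317.24 / 29000 m = 2.188e-03 mm/s.
R = 2.188e-03 × 3600 = 7.88 mm/hr.
Over 21 h: total = 7.88 × 21 = 165.48 ≈ 165 mm.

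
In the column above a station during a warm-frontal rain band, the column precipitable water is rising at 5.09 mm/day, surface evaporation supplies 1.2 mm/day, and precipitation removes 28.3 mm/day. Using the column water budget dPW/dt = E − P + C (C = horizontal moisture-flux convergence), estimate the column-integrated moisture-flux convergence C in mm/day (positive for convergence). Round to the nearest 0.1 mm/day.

C ≈ 32.2 mm/day

dPW/dt = +5.09 mm/day.
C = dPW/dt − E + P = (+5.09) − 1.2 + 28.3 = 32.2 mm/day.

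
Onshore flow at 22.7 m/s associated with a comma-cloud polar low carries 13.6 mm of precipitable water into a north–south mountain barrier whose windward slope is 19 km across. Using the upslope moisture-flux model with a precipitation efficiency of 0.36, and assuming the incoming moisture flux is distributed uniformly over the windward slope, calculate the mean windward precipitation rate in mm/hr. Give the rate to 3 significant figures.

R ≈ 21.1 mm/hr

Incoming column moisture flux per unit ridge length: F = V × PW = 22.7 × 13.6 = 308.72 mm·m/s.
Spread over the 19 km slope with efficiency ε = 0.36: R = ε·F/W = 0.36 × 308.72 / 19000 m = 5.849e-03 mm/s.
R = 5.849e-03 × 3600 = 21.1 mm/hr.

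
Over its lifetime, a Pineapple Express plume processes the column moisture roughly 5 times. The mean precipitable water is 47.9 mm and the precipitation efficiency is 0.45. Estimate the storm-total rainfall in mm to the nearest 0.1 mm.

rainfall ≈ 107.8 mm

Each cycle deposits ε × PW = 0.45 × 47.9 = 21.555 mm.
Over 5 cycles: 5 × 21.555 = 107.8 mm.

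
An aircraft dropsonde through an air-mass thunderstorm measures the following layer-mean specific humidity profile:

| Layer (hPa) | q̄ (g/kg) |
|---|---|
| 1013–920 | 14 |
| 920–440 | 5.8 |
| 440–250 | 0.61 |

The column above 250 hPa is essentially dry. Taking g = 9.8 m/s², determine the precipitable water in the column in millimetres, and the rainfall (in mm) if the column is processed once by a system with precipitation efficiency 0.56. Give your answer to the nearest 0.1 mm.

Precipitable water is the column-integrated vapour mass per unit area: PW = (1/g) Σ q̄ Δp, with q in kg/kg and Δp in Pa (1 kg/m² of water = 1 mm).
Layer 1013–920 hPa: Δp = 93 hPa = 9300 Pa, q̄ = 0.014 kg/kg → 0.014 × 9300 / 9.8 = 13.29 mm
Layer 920–440 hPa: Δp = 480 hPa = 48000 Pa, q̄ = 0.0058 kg/kg → 0.0058 × 48000 / 9.8 = 28.41 mm
Layer 440–250 hPa: Δp = 190 hPa = 19000 Pa, q̄ = 0.00061 kg/kg → 0.00061 × 19000 / 9.8 = 1.18 mm
PW = 13.29 + 28.41 + 1.18 = 42.88 ≈ 42.9 mm.
Rainfall = ε × PW = 0.56 × 42.9 = 24.0 mm.

PW ≈ 42.9 mm; rainfall ≈ 24.0 mm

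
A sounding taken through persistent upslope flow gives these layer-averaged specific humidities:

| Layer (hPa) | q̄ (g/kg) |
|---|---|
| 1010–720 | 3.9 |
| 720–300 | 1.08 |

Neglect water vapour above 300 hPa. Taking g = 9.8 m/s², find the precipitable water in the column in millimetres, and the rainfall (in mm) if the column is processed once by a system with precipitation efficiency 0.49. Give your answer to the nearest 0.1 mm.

PW ≈ 16.2 mm; rainfall ≈ 7.9 mm

Precipitable water is the column-integrated vapour mass per unit area: PW = (1/g) Σ q̄ Δp, with q in kg/kg and Δp in Pa (1 kg/m² of water = 1 mm).
Layer 1010–720 hPa: Δp = 290 hPa = 29000 Pa, q̄ = 0.0039 kg/kg → 0.0039 × 29000 / 9.8 = 11.54 mm
Layer 720–300 hPa: Δp = 420 hPa = 42000 Pa, q̄ = 0.00108 kg/kg → 0.00108 × 42000 / 9.8 = 4.63 mm
PW = 11.54 + 4.63 = 16.17 ≈ 16.2 mm.
Rainfall = ε × PW = 0.49 × 16.2 = 7.9 mm.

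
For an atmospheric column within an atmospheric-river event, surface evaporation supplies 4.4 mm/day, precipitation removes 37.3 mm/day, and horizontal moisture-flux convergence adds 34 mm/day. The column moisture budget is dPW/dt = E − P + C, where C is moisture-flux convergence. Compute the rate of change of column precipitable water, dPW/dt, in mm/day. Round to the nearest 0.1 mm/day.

dPW/dt = E − P + C = 4.4 − 37.3 + (34) = 1.1 mm/day.

dPW/dt ≈ 1.1 mm/day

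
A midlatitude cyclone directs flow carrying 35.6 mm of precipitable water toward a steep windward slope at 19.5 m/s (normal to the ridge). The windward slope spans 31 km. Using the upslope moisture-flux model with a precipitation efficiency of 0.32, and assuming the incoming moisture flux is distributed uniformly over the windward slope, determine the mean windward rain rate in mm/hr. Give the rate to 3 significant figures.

Incoming column moisture flux per unit ridge length: F = V × PW = 19.5 × 35.6 = 694.2 mm·m/s.
Spread over the 31 km slope with efficiency ε = 0.32: R = ε·F/W = 0.32 × 694.2 / 31000 m = 7.166e-03 mm/s.
R = 7.166e-03 × 3600 = 25.8 mm/hr.

R ≈ 25.8 mm/hr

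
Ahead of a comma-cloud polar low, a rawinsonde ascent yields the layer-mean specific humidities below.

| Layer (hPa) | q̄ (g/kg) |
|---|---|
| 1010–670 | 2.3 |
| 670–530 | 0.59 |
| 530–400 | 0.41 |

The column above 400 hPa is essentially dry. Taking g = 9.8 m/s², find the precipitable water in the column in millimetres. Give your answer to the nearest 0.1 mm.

PW ≈ 9.4 mm

Precipitable water is the column-integrated vapour mass per unit area: PW = (1/g) Σ q̄ Δp, with q in kg/kg and Δp in Pa (1 kg/m² of water = 1 mm).
Layer 1010–670 hPa: Δp = 340 hPa = 34000 Pa, q̄ = 0.0023 kg/kg → 0.0023 × 34000 / 9.8 = 7.98 mm
Layer 670–530 hPa: Δp = 140 hPa = 14000 Pa, q̄ = 0.00059 kg/kg → 0.00059 × 14000 / 9.8 = 0.84 mm
Layer 530–400 hPa: Δp = 130 hPa = 13000 Pa, q̄ = 0.00041 kg/kg → 0.00041 × 13000 / 9.8 = 0.54 mm
PW = 7.98 + 0.84 + 0.54 = 9.36 ≈ 9.4 mm.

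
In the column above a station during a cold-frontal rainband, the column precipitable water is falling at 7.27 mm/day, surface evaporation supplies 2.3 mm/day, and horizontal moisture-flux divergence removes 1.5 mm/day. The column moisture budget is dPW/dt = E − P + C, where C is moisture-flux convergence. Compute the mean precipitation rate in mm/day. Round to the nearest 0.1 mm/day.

P ≈ 8.1 mm/day

dPW/dt = -7.27 mm/day.
P = E + C − dPW/dt = 2.3 + (-1.5) − (-7.27) = 8.1 mm/day.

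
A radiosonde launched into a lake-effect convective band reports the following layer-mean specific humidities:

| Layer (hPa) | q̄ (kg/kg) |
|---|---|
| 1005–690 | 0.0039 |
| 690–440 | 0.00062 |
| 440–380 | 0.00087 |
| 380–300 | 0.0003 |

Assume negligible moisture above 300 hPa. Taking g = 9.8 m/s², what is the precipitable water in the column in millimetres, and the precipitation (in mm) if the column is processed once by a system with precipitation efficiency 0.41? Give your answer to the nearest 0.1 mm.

PW ≈ 14.9 mm; precipitation ≈ 6.1 mm

Precipitable water is the column-integrated vapour mass per unit area: PW = (1/g) Σ q̄ Δp, with q in kg/kg and Δp in Pa (1 kg/m² of water = 1 mm).
Layer 1005–690 hPa: Δp = 315 hPa = 31500 Pa, q̄ = 0.0039 kg/kg → 0.0039 × 31500 / 9.8 = 12.54 mm
Layer 690–440 hPa: Δp = 250 hPa = 25000 Pa, q̄ = 0.00062 kg/kg → 0.00062 × 25000 / 9.8 = 1.58 mm
Layer 440–380 hPa: Δp = 60 hPa = 6000 Pa, q̄ = 0.00087 kg/kg → 0.00087 × 6000 / 9.8 = 0.53 mm
Layer 380–300 hPa: Δp = 80 hPa = 8000 Pa, q̄ = 0.0003 kg/kg → 0.0003 × 8000 / 9.8 = 0.24 mm
PW = 12.54 + 1.58 + 0.53 + 0.24 = 14.89 ≈ 14.9 mm.
Precipitation = ε × PW = 0.41 × 14.9 = 6.1 mm.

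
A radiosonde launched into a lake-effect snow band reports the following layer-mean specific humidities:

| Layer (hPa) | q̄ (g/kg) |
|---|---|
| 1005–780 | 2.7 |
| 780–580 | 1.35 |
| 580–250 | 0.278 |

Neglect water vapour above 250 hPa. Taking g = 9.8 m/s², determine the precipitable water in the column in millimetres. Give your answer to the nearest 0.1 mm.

PW ≈ 9.9 mm

Precipitable water is the column-integrated vapour mass per unit area: PW = (1/g) Σ q̄ Δp, with q in kg/kg and Δp in Pa (1 kg/m² of water = 1 mm).
Layer 1005–780 hPa: Δp = 225 hPa = 22500 Pa, q̄ = 0.0027 kg/kg → 0.0027 × 22500 / 9.8 = 6.20 mm
Layer 780–580 hPa: Δp = 200 hPa = 20000 Pa, q̄ = 0.00135 kg/kg → 0.00135 × 20000 / 9.8 = 2.76 mm
Layer 580–250 hPa: Δp = 330 hPa = 33000 Pa, q̄ = 0.000278 kg/kg → 0.000278 × 33000 / 9.8 = 0.94 mm
PW = 6.20 + 2.76 + 0.94 = 9.90 ≈ 9.9 mm.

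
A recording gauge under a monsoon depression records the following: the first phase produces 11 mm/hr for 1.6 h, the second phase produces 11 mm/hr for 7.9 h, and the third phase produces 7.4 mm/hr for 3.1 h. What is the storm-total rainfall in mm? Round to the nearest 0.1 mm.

Total = Σ Rᵢ Δtᵢ = 11 × 1.6 + 11 × 7.9 + 7.4 × 3.1
      = 17.6 + 86.9 + 22.94 = 127.4 mm.

total ≈ 127.4 mm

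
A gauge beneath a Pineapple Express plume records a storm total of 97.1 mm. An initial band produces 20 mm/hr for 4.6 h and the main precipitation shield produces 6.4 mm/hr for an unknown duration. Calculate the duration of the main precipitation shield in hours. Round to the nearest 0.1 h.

Known phases: 20 × 4.6 = 92 mm.
Remaining depth = 97.1 − 92 = 5.1 mm.
Duration = 5.1 / 6.4 = 0.8 h.

duration ≈ 0.8 h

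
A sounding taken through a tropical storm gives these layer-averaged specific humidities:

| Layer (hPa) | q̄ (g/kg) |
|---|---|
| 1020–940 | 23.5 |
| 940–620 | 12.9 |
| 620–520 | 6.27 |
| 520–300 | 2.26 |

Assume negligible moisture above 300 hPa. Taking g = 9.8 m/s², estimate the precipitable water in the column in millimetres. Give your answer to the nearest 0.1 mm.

Precipitable water is the column-integrated vapour mass per unit area: PW = (1/g) Σ q̄ Δp, with q in kg/kg and Δp in Pa (1 kg/m² of water = 1 mm).
Layer 1020–940 hPa: Δp = 80 hPa = 8000 Pa, q̄ = 0.0235 kg/kg → 0.0235 × 8000 / 9.8 = 19.18 mm
Layer 940–620 hPa: Δp = 320 hPa = 32000 Pa, q̄ = 0.0129 kg/kg → 0.0129 × 32000 / 9.8 = 42.12 mm
Layer 620–520 hPa: Δp = 100 hPa = 10000 Pa, q̄ = 0.00627 kg/kg → 0.00627 × 10000 / 9.8 = 6.40 mm
Layer 520–300 hPa: Δp = 220 hPa = 22000 Pa, q̄ = 0.00226 kg/kg → 0.00226 × 22000 / 9.8 = 5.07 mm
PW = 19.18 + 42.12 + 6.40 + 5.07 = 72.77 ≈ 72.8 mm.

PW ≈ 72.8 mm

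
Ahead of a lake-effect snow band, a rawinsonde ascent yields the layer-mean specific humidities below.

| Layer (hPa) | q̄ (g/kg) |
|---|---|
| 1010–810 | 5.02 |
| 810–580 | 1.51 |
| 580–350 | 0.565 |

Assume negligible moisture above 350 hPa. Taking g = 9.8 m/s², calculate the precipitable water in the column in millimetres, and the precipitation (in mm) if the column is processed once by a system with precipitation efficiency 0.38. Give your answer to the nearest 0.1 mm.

Precipitable water is the column-integrated vapour mass per unit area: PW = (1/g) Σ q̄ Δp, with q in kg/kg and Δp in Pa (1 kg/m² of water = 1 mm).
Layer 1010–810 hPa: Δp = 200 hPa = 20000 Pa, q̄ = 0.00502 kg/kg → 0.00502 × 20000 / 9.8 = 10.24 mm
Layer 810–580 hPa: Δp = 230 hPa = 23000 Pa, q̄ = 0.00151 kg/kg → 0.00151 × 23000 / 9.8 = 3.54 mm
Layer 580–350 hPa: Δp = 230 hPa = 23000 Pa, q̄ = 0.000565 kg/kg → 0.000565 × 23000 / 9.8 = 1.33 mm
PW = 10.24 + 3.54 + 1.33 = 15.11 ≈ 15.1 mm.
Precipitation = ε × PW = 0.38 × 15.1 = 5.7 mm.

PW ≈ 15.1 mm; precipitation ≈ 5.7 mm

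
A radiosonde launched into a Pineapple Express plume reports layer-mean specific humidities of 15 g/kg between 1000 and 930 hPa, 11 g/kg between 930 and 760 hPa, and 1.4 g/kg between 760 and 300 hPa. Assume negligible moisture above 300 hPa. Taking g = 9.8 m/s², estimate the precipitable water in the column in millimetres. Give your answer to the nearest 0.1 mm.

PW ≈ 36.4 mm

Precipitable water is the column-integrated vapour mass per unit area: PW = (1/g) Σ q̄ Δp, with q in kg/kg and Δp in Pa (1 kg/m² of water = 1 mm).
Layer 1000–930 hPa: Δp = 70 hPa = 7000 Pa, q̄ = 0.015 kg/kg → 0.015 × 7000 / 9.8 = 10.71 mm
Layer 930–760 hPa: Δp = 170 hPa = 17000 Pa, q̄ = 0.011 kg/kg → 0.011 × 17000 / 9.8 = 19.08 mm
Layer 760–300 hPa: Δp = 460 hPa = 46000 Pa, q̄ = 0.0014 kg/kg → 0.0014 × 46000 / 9.8 = 6.57 mm
PW = 10.71 + 19.08 + 6.57 = 36.36 ≈ 36.4 mm.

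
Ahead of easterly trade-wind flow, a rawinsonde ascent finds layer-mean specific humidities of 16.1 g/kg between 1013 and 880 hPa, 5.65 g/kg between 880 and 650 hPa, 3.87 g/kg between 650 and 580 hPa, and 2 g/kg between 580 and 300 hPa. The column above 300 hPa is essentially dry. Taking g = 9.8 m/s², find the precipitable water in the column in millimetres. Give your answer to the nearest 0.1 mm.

PW ≈ 43.6 mm

Precipitable water is the column-integrated vapour mass per unit area: PW = (1/g) Σ q̄ Δp, with q in kg/kg and Δp in Pa (1 kg/m² of water = 1 mm).
Layer 1013–880 hPa: Δp = 133 hPa = 13300 Pa, q̄ = 0.0161 kg/kg → 0.0161 × 13300 / 9.8 = 21.85 mm
Layer 880–650 hPa: Δp = 230 hPa = 23000 Pa, q̄ = 0.00565 kg/kg → 0.00565 × 23000 / 9.8 = 13.26 mm
Layer 650–580 hPa: Δp = 70 hPa = 7000 Pa, q̄ = 0.00387 kg/kg → 0.00387 × 7000 / 9.8 = 2.76 mm
Layer 580–300 hPa: Δp = 280 hPa = 28000 Pa, q̄ = 0.002 kg/kg → 0.002 × 28000 / 9.8 = 5.71 mm
PW = 21.85 + 13.26 + 2.76 + 5.71 = 43.58 ≈ 43.6 mm.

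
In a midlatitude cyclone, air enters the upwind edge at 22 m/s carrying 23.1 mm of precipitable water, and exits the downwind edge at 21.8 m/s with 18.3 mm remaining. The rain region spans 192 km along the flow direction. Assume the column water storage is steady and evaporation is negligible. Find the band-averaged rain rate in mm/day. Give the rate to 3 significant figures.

Column moisture flux per unit crosswind length is F = V × PW.
Inflow: F_in = 22 × 23.1 = 508.2 mm·m/s
Outflow: F_out = 21.8 × 18.3 = 398.94 mm·m/s
Steady-state rate R = (F_in − F_out)/L = (508.2 − 398.94) / 192000 m = 5.691e-04 mm/s.
R = 5.691e-04 × 3600 × 24 = 49.2 mm/day.

R ≈ 49.2 mm/day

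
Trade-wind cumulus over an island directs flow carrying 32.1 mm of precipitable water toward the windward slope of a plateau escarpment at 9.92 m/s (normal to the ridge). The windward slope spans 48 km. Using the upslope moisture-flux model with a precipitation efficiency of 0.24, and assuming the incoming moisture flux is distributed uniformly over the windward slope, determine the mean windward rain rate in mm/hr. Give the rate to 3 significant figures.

Incoming column moisture flux per unit ridge length: F = V × PW = 9.92 × 32.1 = 318.432 mm·m/s.
Spread over the 48 km slope with efficiency ε = 0.24: R = ε·F/W = 0.24 × 318.432 / 48000 m = 1.592e-03 mm/s.
R = 1.592e-03 × 3600 = 5.73 mm/hr.

R ≈ 5.73 mm/hr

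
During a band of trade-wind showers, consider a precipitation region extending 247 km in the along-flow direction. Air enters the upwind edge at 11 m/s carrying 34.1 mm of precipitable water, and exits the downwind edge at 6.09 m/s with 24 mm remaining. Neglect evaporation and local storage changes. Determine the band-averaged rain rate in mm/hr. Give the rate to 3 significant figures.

R ≈ 3.34 mm/hr

Column moisture flux per unit crosswind length is F = V × PW.
Inflow: F_in = 11 × 34.1 = 375.1 mm·m/s
Outflow: F_out = 6.09 × 24 = 146.16 mm·m/s
Steady-state rate R = (F_in − F_out)/L = (375.1 − 146.16) / 247000 m = 9.269e-04 mm/s.
R = 9.269e-04 × 3600 = 3.34 mm/hr.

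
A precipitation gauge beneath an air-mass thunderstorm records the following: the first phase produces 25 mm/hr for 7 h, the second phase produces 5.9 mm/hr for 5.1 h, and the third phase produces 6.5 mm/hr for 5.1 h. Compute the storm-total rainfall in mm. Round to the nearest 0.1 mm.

total ≈ 238.2 mm

Total = Σ Rᵢ Δtᵢ = 25 × 7 + 5.9 × 5.1 + 6.5 × 5.1
      = 175 + 30.09 + 33.15 = 238.2 mm.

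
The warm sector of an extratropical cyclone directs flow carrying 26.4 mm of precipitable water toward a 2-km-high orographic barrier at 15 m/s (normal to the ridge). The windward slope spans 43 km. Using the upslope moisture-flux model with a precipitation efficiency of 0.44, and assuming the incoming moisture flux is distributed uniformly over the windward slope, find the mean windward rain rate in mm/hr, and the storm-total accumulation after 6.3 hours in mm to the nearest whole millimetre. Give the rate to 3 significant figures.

R ≈ 14.6 mm/hr; total ≈ 92 mm

Incoming column moisture flux per unit ridge length: F = V × PW = 15 × 26.4 = 396 mm·m/s.
Spread over the 43 km slope with efficiency ε = 0.44: R = ε·F/W = 0.44 × 396 / 43000 m = 4.052e-03 mm/s.
R = 4.052e-03 × 3600 = 14.6 mm/hr.
Over 6.3 h: total = 14.6 × 6.3 = 91.98 ≈ 92 mm.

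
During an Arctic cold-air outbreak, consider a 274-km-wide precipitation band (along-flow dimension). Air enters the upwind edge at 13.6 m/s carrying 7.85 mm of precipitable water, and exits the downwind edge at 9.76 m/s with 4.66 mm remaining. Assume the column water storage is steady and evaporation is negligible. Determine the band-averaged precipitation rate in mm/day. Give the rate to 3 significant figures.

Column moisture flux per unit crosswind length is F = V × PW.
Inflow: F_in = 13.6 × 7.85 = 106.76 mm·m/s
Outflow: F_out = 9.76 × 4.66 = 45.4816 mm·m/s
Steady-state rate R = (F_in − F_out)/L = (106.76 − 45.4816) / 274000 m = 2.236e-04 mm/s.
R = 2.236e-04 × 3600 × 24 = 19.3 mm/day.

R ≈ 19.3 mm/day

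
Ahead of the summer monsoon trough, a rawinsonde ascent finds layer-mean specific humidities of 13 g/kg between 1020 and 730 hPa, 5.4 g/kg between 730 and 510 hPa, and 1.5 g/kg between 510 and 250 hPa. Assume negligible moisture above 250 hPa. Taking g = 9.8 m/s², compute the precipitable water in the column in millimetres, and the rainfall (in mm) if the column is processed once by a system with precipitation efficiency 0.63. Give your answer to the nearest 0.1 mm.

PW ≈ 54.6 mm; rainfall ≈ 34.4 mm

Precipitable water is the column-integrated vapour mass per unit area: PW = (1/g) Σ q̄ Δp, with q in kg/kg and Δp in Pa (1 kg/m² of water = 1 mm).
Layer 1020–730 hPa: Δp = 290 hPa = 29000 Pa, q̄ = 0.013 kg/kg → 0.013 × 29000 / 9.8 = 38.47 mm
Layer 730–510 hPa: Δp = 220 hPa = 22000 Pa, q̄ = 0.0054 kg/kg → 0.0054 × 22000 / 9.8 = 12.12 mm
Layer 510–250 hPa: Δp = 260 hPa = 26000 Pa, q̄ = 0.0015 kg/kg → 0.0015 × 26000 / 9.8 = 3.98 mm
PW = 38.47 + 12.12 + 3.98 = 54.57 ≈ 54.6 mm.
Rainfall = ε × PW = 0.63 × 54.6 = 34.4 mm.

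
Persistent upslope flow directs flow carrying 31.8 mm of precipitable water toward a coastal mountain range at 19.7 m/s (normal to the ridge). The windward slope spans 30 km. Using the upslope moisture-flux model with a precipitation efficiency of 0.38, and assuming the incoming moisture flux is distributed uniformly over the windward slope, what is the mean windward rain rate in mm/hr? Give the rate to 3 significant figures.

R ≈ 28.6 mm/hr

Incoming column moisture flux per unit ridge length: F = V × PW = 19.7 × 31.8 = 626.46 mm·m/s.
Spread over the 30 km slope with efficiency ε = 0.38: R = ε·F/W = 0.38 × 626.46 / 30000 m = 7.935e-03 mm/s.
R = 7.935e-03 × 3600 = 28.6 mm/hr.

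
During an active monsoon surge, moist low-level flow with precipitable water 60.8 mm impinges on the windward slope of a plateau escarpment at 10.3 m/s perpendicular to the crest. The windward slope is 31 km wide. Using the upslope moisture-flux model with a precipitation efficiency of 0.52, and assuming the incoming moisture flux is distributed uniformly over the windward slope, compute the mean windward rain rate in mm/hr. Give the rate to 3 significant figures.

Incoming column moisture flux per unit ridge length: F = V × PW = 10.3 × 60.8 = 626.24 mm·m/s.
Spread over the 31 km slope with efficiency ε = 0.52: R = ε·F/W = 0.52 × 626.24 / 31000 m = 1.050e-02 mm/s.
R = 1.050e-02 × 3600 = 37.8 mm/hr.

R ≈ 37.8 mm/hr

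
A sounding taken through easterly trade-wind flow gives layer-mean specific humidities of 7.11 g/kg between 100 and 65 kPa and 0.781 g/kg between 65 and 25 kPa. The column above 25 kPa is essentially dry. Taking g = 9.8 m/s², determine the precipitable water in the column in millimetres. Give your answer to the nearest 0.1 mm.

PW ≈ 28.6 mm

Precipitable water is the column-integrated vapour mass per unit area: PW = (1/g) Σ q̄ Δp, with q in kg/kg and Δp in Pa (1 kg/m² of water = 1 mm).
Layer 100–65 kPa: Δp = 350 hPa = 35000 Pa, q̄ = 0.00711 kg/kg → 0.00711 × 35000 / 9.8 = 25.39 mm
Layer 65–25 kPa: Δp = 400 hPa = 40000 Pa, q̄ = 0.000781 kg/kg → 0.000781 × 40000 / 9.8 = 3.19 mm
PW = 25.39 + 3.19 = 28.58 ≈ 28.6 mm.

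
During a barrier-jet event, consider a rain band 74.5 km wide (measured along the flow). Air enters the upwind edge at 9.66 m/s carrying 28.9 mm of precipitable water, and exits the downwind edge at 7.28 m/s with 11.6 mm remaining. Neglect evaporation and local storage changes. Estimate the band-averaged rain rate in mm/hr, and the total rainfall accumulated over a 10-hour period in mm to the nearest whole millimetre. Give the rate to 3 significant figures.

Column moisture flux per unit crosswind length is F = V × PW.
Inflow: F_in = 9.66 × 28.9 = 279.174 mm·m/s
Outflow: F_out = 7.28 × 11.6 = 84.448 mm·m/s
Steady-state rate R = (F_in − F_out)/L = (279.174 − 84.448) / 74500 m = 2.614e-03 mm/s.
R = 2.614e-03 × 3600 = 9.41 mm/hr.
Over 10 h: total = 9.41 × 10 = 94.1 ≈ 94 mm.

R ≈ 9.41 mm/hr; total ≈ 94 mm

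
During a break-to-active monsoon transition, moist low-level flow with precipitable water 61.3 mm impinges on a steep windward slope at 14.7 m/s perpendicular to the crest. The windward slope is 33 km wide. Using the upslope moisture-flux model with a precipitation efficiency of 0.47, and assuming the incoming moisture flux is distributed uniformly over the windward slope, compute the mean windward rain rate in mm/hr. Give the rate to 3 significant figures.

Incoming column moisture flux per unit ridge length: F = V × PW = 14.7 × 61.3 = 901.11 mm·m/s.
Spread over the 33 km slope with efficiency ε = 0.47: R = ε·F/W = 0.47 × 901.11 / 33000 m = 1.283e-02 mm/s.
R = 1.283e-02 × 3600 = 46.2 mm/hr.

R ≈ 46.2 mm/hr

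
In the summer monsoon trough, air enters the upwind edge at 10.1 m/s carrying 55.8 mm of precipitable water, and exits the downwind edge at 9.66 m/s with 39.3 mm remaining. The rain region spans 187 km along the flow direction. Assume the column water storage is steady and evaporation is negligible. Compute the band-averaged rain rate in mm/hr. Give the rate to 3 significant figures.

R ≈ 3.54 mm/hr

Column moisture flux per unit crosswind length is F = V × PW.
Inflow: F_in = 10.1 × 55.8 = 563.58 mm·m/s
Outflow: F_out = 9.66 × 39.3 = 379.638 mm·m/s
Steady-state rate R = (F_in − F_out)/L = (563.58 − 379.638) / 187000 m = 9.836e-04 mm/s.
R = 9.836e-04 × 3600 = 3.54 mm/hr.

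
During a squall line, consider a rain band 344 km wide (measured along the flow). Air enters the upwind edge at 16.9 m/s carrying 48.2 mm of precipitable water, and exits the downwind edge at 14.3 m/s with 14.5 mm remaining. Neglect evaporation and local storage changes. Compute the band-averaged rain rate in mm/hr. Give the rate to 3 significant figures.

Column moisture flux per unit crosswind length is F = V × PW.
Inflow: F_in = 16.9 × 48.2 = 814.58 mm·m/s
Outflow: F_out = 14.3 × 14.5 = 207.35 mm·m/s
Steady-state rate R = (F_in − F_out)/L = (814.58 − 207.35) / 344000 m = 1.765e-03 mm/s.
R = 1.765e-03 × 3600 = 6.35 mm/hr.

R ≈ 6.35 mm/hr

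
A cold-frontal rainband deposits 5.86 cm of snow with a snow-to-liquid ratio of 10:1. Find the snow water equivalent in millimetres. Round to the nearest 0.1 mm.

SWE ≈ 5.9 mm

SWE = snow depth / ratio = 5.86 cm / 10 = 0.586 cm = 5.9 mm.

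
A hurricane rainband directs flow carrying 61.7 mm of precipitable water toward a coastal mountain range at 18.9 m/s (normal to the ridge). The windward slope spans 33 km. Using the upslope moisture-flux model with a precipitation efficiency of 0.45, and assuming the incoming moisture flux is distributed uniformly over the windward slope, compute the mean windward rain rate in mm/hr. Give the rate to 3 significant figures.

R ≈ 57.2 mm/hr

Incoming column moisture flux per unit ridge length: F = V × PW = 18.9 × 61.7 = 1166.13 mm·m/s.
Spread over the 33 km slope with efficiency ε = 0.45: R = ε·F/W = 0.45 × 1166.13 / 33000 m = 1.590e-02 mm/s.
R = 1.590e-02 × 3600 = 57.2 mm/hr.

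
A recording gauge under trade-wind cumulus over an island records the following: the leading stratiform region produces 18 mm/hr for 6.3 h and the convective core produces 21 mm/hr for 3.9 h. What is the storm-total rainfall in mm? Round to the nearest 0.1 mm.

Total = Σ Rᵢ Δtᵢ = 18 × 6.3 + 21 × 3.9
      = 113.4 + 81.9 = 195.3 mm.

total ≈ 195.3 mm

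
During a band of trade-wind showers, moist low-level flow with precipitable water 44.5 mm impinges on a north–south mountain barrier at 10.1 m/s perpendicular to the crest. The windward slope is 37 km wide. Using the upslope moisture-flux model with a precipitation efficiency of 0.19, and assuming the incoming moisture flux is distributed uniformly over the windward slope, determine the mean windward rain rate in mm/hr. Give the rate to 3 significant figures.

R ≈ 8.31 mm/hr

Incoming column moisture flux per unit ridge length: F = V × PW = 10.1 × 44.5 = 449.45 mm·m/s.
Spread over the 37 km slope with efficiency ε = 0.19: R = ε·F/W = 0.19 × 449.45 / 37000 m = 2.308e-03 mm/s.
R = 2.308e-03 × 3600 = 8.31 mm/hr.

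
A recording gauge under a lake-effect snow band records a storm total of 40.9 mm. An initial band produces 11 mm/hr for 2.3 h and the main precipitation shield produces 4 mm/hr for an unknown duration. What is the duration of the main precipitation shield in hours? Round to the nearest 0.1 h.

duration ≈ 3.9 h

Known phases: 11 × 2.3 = 25.3 mm.
Remaining depth = 40.9 − 25.3 = 15.6 mm.
Duration = 15.6 / 4 = 3.9 h.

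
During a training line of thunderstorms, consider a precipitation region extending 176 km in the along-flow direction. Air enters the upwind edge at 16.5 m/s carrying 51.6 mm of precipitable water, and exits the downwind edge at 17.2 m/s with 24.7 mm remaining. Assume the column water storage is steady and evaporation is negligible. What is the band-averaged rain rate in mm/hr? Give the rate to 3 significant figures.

Column moisture flux per unit crosswind length is F = V × PW.
Inflow: F_in = 16.5 × 51.6 = 851.4 mm·m/s
Outflow: F_out = 17.2 × 24.7 = 424.84 mm·m/s
Steady-state rate R = (F_in − F_out)/L = (851.4 − 424.84) / 176000 m = 2.424e-03 mm/s.
R = 2.424e-03 × 3600 = 8.73 mm/hr.

R ≈ 8.73 mm/hr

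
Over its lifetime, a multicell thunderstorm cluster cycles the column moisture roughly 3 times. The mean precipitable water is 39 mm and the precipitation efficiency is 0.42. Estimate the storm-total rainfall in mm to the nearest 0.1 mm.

Each cycle deposits ε × PW = 0.42 × 39 = 16.38 mm.
Over 3 cycles: 3 × 16.38 = 49.1 mm.

rainfall ≈ 49.1 mm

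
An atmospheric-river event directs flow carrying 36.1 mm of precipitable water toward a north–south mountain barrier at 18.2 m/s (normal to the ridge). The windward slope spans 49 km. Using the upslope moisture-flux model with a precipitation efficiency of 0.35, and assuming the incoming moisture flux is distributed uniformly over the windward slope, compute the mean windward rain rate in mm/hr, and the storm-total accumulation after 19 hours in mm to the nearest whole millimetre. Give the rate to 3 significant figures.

Incoming column moisture flux per unit ridge length: F = V × PW = 18.2 × 36.1 = 657.02 mm·m/s.
Spread over the 49 km slope with efficiency ε = 0.35: R = ε·F/W = 0.35 × 657.02 / 49000 m = 4.693e-03 mm/s.
R = 4.693e-03 × 3600 = 16.9 mm/hr.
Over 19 h: total = 16.9 × 19 = 321.1 ≈ 321 mm.

R ≈ 16.9 mm/hr; total ≈ 321 mm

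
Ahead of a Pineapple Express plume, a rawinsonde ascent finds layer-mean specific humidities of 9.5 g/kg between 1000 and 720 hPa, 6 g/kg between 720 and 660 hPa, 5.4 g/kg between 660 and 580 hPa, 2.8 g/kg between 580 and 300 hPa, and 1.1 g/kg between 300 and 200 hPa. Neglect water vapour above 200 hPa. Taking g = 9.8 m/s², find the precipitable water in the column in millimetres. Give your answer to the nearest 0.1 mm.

PW ≈ 44.3 mm

Precipitable water is the column-integrated vapour mass per unit area: PW = (1/g) Σ q̄ Δp, with q in kg/kg and Δp in Pa (1 kg/m² of water = 1 mm).
Layer 1000–720 hPa: Δp = 280 hPa = 28000 Pa, q̄ = 0.0095 kg/kg → 0.0095 × 28000 / 9.8 = 27.14 mm
Layer 720–660 hPa: Δp = 60 hPa = 6000 Pa, q̄ = 0.006 kg/kg → 0.006 × 6000 / 9.8 = 3.67 mm
Layer 660–580 hPa: Δp = 80 hPa = 8000 Pa, q̄ = 0.0054 kg/kg → 0.0054 × 8000 / 9.8 = 4.41 mm
Layer 580–300 hPa: Δp = 280 hPa = 28000 Pa, q̄ = 0.0028 kg/kg → 0.0028 × 28000 / 9.8 = 8.00 mm
Layer 300–200 hPa: Δp = 100 hPa = 10000 Pa, q̄ = 0.0011 kg/kg → 0.0011 × 10000 / 9.8 = 1.12 mm
PW = 27.14 + 3.67 + 4.41 + 8.00 + 1.12 = 44.34 ≈ 44.3 mm.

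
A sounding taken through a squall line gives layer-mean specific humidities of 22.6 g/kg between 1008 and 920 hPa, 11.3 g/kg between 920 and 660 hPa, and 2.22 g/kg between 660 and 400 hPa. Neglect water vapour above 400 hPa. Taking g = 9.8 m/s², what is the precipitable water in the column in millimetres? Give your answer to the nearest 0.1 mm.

PW ≈ 56.2 mm

Precipitable water is the column-integrated vapour mass per unit area: PW = (1/g) Σ q̄ Δp, with q in kg/kg and Δp in Pa (1 kg/m² of water = 1 mm).
Layer 1008–920 hPa: Δp = 88 hPa = 8800 Pa, q̄ = 0.0226 kg/kg → 0.0226 × 8800 / 9.8 = 20.29 mm
Layer 920–660 hPa: Δp = 260 hPa = 26000 Pa, q̄ = 0.0113 kg/kg → 0.0113 × 26000 / 9.8 = 29.98 mm
Layer 660–400 hPa: Δp = 260 hPa = 26000 Pa, q̄ = 0.00222 kg/kg → 0.00222 × 26000 / 9.8 = 5.89 mm
PW = 20.29 + 29.98 + 5.89 = 56.16 ≈ 56.2 mm.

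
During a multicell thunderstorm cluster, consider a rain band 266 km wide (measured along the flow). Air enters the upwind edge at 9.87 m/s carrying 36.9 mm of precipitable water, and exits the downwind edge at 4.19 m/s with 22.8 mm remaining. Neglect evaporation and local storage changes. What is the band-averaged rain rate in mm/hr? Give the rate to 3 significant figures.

Column moisture flux per unit crosswind length is F = V × PW.
Inflow: F_in = 9.87 × 36.9 = 364.203 mm·m/s
Outflow: F_out = 4.19 × 22.8 = 95.532 mm·m/s
Steady-state rate R = (F_in − F_out)/L = (364.203 − 95.532) / 266000 m = 1.010e-03 mm/s.
R = 1.010e-03 × 3600 = 3.64 mm/hr.

R ≈ 3.64 mm/hr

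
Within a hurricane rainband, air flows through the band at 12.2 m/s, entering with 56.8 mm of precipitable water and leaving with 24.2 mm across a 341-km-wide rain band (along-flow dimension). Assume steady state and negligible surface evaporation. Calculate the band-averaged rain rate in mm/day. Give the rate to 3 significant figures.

Column moisture flux per unit crosswind length is F = V × PW.
Inflow: F_in = 12.2 × 56.8 = 692.96 mm·m/s
Outflow: F_out = 12.2 × 24.2 = 295.24 mm·m/s
Steady-state rate R = (F_in − F_out)/L = (692.96 − 295.24) / 341000 m = 1.166e-03 mm/s.
R = 1.166e-03 × 3600 × 24 = 101 mm/day.

R ≈ 101 mm/day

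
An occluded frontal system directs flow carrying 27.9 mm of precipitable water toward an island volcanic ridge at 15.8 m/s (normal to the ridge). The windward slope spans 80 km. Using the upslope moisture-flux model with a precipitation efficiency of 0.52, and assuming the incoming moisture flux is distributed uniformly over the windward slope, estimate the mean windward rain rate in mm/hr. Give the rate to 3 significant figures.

R ≈ 10.3 mm/hr

Incoming column moisture flux per unit ridge length: F = V × PW = 15.8 × 27.9 = 440.82 mm·m/s.
Spread over the 80 km slope with efficiency ε = 0.52: R = ε·F/W = 0.52 × 440.82 / 80000 m = 2.865e-03 mm/s.
R = 2.865e-03 × 3600 = 10.3 mm/hr.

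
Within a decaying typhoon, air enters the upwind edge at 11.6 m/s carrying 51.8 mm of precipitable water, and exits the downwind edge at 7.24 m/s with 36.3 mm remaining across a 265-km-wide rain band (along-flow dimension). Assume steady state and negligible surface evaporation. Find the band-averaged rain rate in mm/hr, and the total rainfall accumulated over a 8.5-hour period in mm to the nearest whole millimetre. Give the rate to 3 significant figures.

Column moisture flux per unit crosswind length is F = V × PW.
Inflow: F_in = 11.6 × 51.8 = 600.88 mm·m/s
Outflow: F_out = 7.24 × 36.3 = 262.812 mm·m/s
Steady-state rate R = (F_in − F_out)/L = (600.88 − 262.812) / 265000 m = 1.276e-03 mm/s.
R = 1.276e-03 × 3600 = 4.59 mm/hr.
Over 8.5 h: total = 4.59 × 8.5 = 39.015 ≈ 39 mm.

R ≈ 4.59 mm/hr; total ≈ 39 mm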